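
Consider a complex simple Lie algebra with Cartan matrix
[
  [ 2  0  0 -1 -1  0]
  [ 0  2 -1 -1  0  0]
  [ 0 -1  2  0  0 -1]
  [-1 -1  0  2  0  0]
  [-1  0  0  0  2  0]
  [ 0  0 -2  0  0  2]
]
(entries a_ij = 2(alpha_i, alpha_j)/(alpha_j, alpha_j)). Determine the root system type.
C_6 (sp(12))

The matrix has rank 6 with 2's on the diagonal. Reading the off-diagonal entries as Dynkin edges (a single edge where a_ij = a_ji = -1; a double or triple edge where a_ij * a_ji = 2 or 3), the diagram is a chain of 6 nodes with a double edge at one end; the terminal node there is the unique long simple root (C_6). One simple-root ordering that puts it in standard form is (alpha_5, alpha_1, alpha_4, alpha_2, alpha_3, alpha_6). So the algebra is type C_6, i.e. sp(12).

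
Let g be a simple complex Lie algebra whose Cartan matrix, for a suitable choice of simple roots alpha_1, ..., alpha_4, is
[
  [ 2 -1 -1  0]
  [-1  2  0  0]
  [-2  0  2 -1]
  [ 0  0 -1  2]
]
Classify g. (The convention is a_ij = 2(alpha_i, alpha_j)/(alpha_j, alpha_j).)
F_4

The matrix has rank 4 with 2's on the diagonal. Reading the off-diagonal entries as Dynkin edges (a single edge where a_ij = a_ji = -1; a double or triple edge where a_ij * a_ji = 2 or 3), the diagram is a chain of 4 nodes with a double edge between the middle two (F_4). One simple-root ordering that puts it in standard form is (alpha_4, alpha_3, alpha_1, alpha_2). So the algebra is type F_4.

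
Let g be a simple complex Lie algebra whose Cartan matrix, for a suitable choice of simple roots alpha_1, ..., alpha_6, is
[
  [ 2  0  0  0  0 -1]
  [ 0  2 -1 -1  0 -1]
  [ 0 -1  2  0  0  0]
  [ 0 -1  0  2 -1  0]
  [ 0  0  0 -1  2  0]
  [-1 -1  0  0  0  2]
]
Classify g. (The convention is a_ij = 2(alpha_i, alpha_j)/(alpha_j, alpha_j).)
E_6

The matrix has rank 6 with 2's on the diagonal. Reading the off-diagonal entries as Dynkin edges (a single edge where a_ij = a_ji = -1; a double or triple edge where a_ij * a_ji = 2 or 3), the diagram is a chain of 5 nodes with one extra node attached to the third node from one end (E_6). One simple-root ordering that puts it in standard form is (alpha_1, alpha_3, alpha_6, alpha_2, alpha_4, alpha_5). So the algebra is type E_6.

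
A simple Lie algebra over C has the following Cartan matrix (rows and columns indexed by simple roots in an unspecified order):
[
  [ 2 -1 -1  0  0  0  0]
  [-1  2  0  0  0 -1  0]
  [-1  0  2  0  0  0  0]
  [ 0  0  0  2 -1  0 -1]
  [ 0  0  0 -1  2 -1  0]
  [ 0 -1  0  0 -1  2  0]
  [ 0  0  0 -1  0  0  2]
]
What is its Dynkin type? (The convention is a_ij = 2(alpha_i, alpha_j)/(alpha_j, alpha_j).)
A_7

The matrix has rank 7 with 2's on the diagonal. Reading the off-diagonal entries as Dynkin edges (a single edge where a_ij = a_ji = -1; a double or triple edge where a_ij * a_ji = 2 or 3), the diagram is a chain of 7 nodes with single edges (A_7). One simple-root ordering that puts it in standard form is (alpha_7, alpha_4, alpha_5, alpha_6, alpha_2, alpha_1, alpha_3). So the algebra is type A_7, i.e. sl(8).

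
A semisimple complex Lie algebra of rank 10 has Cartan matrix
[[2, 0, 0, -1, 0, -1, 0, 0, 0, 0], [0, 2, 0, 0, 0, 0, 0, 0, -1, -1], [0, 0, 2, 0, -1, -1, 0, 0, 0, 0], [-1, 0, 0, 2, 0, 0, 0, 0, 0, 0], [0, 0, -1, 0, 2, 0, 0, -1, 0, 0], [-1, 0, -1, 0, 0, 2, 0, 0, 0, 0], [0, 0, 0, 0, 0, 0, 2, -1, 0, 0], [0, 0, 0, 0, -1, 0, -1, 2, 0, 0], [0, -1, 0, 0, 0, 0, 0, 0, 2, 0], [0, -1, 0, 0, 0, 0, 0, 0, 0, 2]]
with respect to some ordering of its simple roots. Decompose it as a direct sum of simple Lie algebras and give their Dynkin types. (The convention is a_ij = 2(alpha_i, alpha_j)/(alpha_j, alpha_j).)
The diagram associated to this matrix has two connected components: the simple roots {alpha_2, alpha_9, alpha_10} form a chain of 3 nodes with single edges (A_3), and {alpha_1, alpha_3, alpha_4, alpha_5, alpha_6, alpha_7, alpha_8} form a chain of 7 nodes with single edges (A_7). A semisimple Lie algebra decomposes uniquely as the direct sum of simple ideals, one per connected component of its Dynkin diagram, so g ≅ A_3 ⊕ A_7 (dimension 15 + 63 = 78).

A_3 ⊕ A_7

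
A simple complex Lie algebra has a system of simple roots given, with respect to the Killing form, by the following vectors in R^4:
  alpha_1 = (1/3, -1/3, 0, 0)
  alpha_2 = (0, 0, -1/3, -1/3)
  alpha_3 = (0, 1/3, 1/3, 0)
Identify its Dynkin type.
A_3

Compute the Cartan integers a_ij = 2(alpha_i, alpha_j)/(alpha_j, alpha_j); the resulting 3x3 Cartan matrix is
[[2, 0, -1], [0, 2, -1], [-1, -1, 2]].
All simple roots have the same length, so the diagram is simply laced. The associated Dynkin diagram is a chain of 3 nodes with single edges (A_3), so the type is A_3 (the algebra sl(4)).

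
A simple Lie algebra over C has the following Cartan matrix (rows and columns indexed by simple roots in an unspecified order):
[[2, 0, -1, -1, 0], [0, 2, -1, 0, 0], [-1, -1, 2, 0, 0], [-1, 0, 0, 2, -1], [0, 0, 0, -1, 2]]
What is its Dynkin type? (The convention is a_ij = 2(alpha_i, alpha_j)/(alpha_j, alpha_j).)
A_5

The matrix has rank 5 with 2's on the diagonal. Reading the off-diagonal entries as Dynkin edges (a single edge where a_ij = a_ji = -1; a double or triple edge where a_ij * a_ji = 2 or 3), the diagram is a chain of 5 nodes with single edges (A_5). One simple-root ordering that puts it in standard form is (alpha_5, alpha_4, alpha_1, alpha_3, alpha_2). So the algebra is type A_5, i.e. sl(6).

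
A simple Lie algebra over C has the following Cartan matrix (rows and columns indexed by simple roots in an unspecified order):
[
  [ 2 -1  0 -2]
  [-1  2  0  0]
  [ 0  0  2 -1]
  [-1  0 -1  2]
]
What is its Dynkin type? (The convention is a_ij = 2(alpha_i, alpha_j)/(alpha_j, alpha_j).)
The matrix has rank 4 with 2's on the diagonal. Reading the off-diagonal entries as Dynkin edges (a single edge where a_ij = a_ji = -1; a double or triple edge where a_ij * a_ji = 2 or 3), the diagram is a chain of 4 nodes with a double edge between the middle two (F_4). One simple-root ordering that puts it in standard form is (alpha_2, alpha_1, alpha_4, alpha_3). So the algebra is type F_4.

F_4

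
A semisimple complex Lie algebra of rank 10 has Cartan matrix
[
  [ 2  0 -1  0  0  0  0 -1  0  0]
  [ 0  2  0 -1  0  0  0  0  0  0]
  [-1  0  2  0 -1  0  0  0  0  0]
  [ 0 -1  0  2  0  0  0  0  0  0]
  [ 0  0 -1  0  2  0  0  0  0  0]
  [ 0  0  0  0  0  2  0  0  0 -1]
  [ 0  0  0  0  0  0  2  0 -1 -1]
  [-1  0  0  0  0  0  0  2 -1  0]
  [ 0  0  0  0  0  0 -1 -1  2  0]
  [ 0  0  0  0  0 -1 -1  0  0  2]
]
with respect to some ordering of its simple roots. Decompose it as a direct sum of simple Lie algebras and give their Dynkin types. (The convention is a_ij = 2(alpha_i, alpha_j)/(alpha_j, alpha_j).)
The diagram associated to this matrix has two connected components: the simple roots {alpha_2, alpha_4} form a chain of 2 nodes with single edges (A_2), and {alpha_1, alpha_3, alpha_5, alpha_6, alpha_7, alpha_8, alpha_9, alpha_10} form a chain of 8 nodes with single edges (A_8). A semisimple Lie algebra decomposes uniquely as the direct sum of simple ideals, one per connected component of its Dynkin diagram, so g ≅ A_2 ⊕ A_8 (dimension 8 + 80 = 88).

A2 + A8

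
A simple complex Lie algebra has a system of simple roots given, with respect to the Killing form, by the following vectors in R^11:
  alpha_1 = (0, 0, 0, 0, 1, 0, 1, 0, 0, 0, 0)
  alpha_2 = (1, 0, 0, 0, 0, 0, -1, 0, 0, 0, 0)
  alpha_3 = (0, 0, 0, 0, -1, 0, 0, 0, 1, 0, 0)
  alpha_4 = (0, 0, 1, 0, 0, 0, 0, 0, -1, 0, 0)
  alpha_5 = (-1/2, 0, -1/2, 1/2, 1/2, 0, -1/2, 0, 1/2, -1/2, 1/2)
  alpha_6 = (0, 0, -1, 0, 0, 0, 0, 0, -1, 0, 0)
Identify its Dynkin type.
E_6

Compute the Cartan integers a_ij = 2(alpha_i, alpha_j)/(alpha_j, alpha_j); the resulting 6x6 Cartan matrix is
[[2, -1, -1, 0, 0, 0], [-1, 2, 0, 0, 0, 0], [-1, 0, 2, -1, 0, -1], [0, 0, -1, 2, -1, 0], [0, 0, 0, -1, 2, 0], [0, 0, -1, 0, 0, 2]].
All simple roots have the same length, so the diagram is simply laced. The associated Dynkin diagram is a chain of 5 nodes with one extra node attached to the third node from one end (E_6), so the type is E_6.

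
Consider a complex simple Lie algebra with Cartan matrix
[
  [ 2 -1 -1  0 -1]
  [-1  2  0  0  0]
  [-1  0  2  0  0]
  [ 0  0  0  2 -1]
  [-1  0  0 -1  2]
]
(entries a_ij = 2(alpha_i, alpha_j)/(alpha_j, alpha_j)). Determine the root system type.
D_5 (so(10))

The matrix has rank 5 with 2's on the diagonal. Reading the off-diagonal entries as Dynkin edges (a single edge where a_ij = a_ji = -1; a double or triple edge where a_ij * a_ji = 2 or 3), the diagram is a chain of 3 nodes with a fork of two nodes at one end (D_5). One simple-root ordering that puts it in standard form is (alpha_4, alpha_5, alpha_1, alpha_3, alpha_2). So the algebra is type D_5, i.e. so(10).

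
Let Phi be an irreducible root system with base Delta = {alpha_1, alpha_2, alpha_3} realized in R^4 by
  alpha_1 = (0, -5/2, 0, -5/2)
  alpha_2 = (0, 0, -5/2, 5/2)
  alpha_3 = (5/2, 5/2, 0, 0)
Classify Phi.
type A_3

Compute the Cartan integers a_ij = 2(alpha_i, alpha_j)/(alpha_j, alpha_j); the resulting 3x3 Cartan matrix is
[[2, -1, -1], [-1, 2, 0], [-1, 0, 2]].
All simple roots have the same length, so the diagram is simply laced. The associated Dynkin diagram is a chain of 3 nodes with single edges (A_3), so the type is A_3 (the algebra sl(4)).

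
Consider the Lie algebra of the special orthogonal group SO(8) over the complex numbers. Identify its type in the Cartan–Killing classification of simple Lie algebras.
D_4

This is so(8) with 8 even, which has dimension 8(8-1)/2 = 28 and rank 8/2 = 4. In the classification of classical Lie algebras, the orthogonal algebra so(2n) in an even number of variables has type D_n; here n = 4, so the Dynkin diagram is a chain of 2 nodes with a fork of two nodes at one end (D_4). Hence the type is D_4.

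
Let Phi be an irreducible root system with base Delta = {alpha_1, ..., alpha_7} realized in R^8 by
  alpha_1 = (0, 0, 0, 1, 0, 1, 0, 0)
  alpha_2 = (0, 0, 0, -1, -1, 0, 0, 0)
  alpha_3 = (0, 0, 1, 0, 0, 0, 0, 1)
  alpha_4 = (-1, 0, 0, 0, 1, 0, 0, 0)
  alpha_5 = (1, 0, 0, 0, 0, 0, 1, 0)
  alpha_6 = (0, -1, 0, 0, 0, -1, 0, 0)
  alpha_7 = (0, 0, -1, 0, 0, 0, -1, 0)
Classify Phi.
Compute the Cartan integers a_ij = 2(alpha_i, alpha_j)/(alpha_j, alpha_j); the resulting 7x7 Cartan matrix is
[[2, -1, 0, 0, 0, -1, 0], [-1, 2, 0, -1, 0, 0, 0], [0, 0, 2, 0, 0, 0, -1], [0, -1, 0, 2, -1, 0, 0], [0, 0, 0, -1, 2, 0, -1], [-1, 0, 0, 0, 0, 2, 0], [0, 0, -1, 0, -1, 0, 2]].
All simple roots have the same length, so the diagram is simply laced. The associated Dynkin diagram is a chain of 7 nodes with single edges (A_7), so the type is A_7 (the algebra sl(8)).

A7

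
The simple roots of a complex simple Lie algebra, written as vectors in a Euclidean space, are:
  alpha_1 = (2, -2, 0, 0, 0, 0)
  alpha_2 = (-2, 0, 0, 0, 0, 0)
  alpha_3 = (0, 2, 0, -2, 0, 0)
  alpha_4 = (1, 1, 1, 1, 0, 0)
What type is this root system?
F_4

Compute the Cartan integers a_ij = 2(alpha_i, alpha_j)/(alpha_j, alpha_j); the resulting 4x4 Cartan matrix is
[[2, -2, -1, 0], [-1, 2, 0, -1], [-1, 0, 2, 0], [0, -1, 0, 2]].
The roots have two lengths (squared-length ratio 2:1); the short ones are alpha_{2,4}. The associated Dynkin diagram is a chain of 4 nodes with a double edge between the middle two (F_4), so the type is F_4.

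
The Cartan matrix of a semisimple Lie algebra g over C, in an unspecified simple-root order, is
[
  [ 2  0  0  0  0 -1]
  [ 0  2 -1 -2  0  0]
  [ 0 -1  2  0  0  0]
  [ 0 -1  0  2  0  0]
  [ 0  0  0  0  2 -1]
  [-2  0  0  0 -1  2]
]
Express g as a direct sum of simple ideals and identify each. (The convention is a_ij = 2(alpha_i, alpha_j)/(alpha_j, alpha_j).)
B3 ⊕ B3

The diagram associated to this matrix has two connected components: the simple roots {alpha_2, alpha_3, alpha_4} form a chain of 3 nodes with a double edge at one end; the terminal node there is the unique short simple root (B_3), and {alpha_1, alpha_5, alpha_6} form a chain of 3 nodes with a double edge at one end; the terminal node there is the unique short simple root (B_3). A semisimple Lie algebra decomposes uniquely as the direct sum of simple ideals, one per connected component of its Dynkin diagram, so g ≅ B_3 ⊕ B_3 (dimension 21 + 21 = 42).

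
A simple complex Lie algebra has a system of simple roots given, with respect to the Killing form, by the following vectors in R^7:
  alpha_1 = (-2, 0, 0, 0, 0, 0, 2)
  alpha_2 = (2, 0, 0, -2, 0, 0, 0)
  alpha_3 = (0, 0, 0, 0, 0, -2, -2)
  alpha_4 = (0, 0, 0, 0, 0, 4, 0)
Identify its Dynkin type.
type C_4

Compute the Cartan integers a_ij = 2(alpha_i, alpha_j)/(alpha_j, alpha_j); the resulting 4x4 Cartan matrix is
[[2, -1, -1, 0], [-1, 2, 0, 0], [-1, 0, 2, -1], [0, 0, -2, 2]].
The roots have two lengths (squared-length ratio 2:1); the short ones are alpha_{1,2,3}. The associated Dynkin diagram is a chain of 4 nodes with a double edge at one end; the terminal node there is the unique long simple root (C_4), so the type is C_4 (the algebra sp(8)).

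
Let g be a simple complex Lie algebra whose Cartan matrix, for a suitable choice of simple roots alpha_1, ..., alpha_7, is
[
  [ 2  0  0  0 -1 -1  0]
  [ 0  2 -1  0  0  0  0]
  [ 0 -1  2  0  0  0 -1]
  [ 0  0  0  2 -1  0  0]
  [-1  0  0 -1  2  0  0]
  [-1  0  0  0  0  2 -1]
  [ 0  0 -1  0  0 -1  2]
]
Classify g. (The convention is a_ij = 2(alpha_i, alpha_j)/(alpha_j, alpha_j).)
A_7

The matrix has rank 7 with 2's on the diagonal. Reading the off-diagonal entries as Dynkin edges (a single edge where a_ij = a_ji = -1; a double or triple edge where a_ij * a_ji = 2 or 3), the diagram is a chain of 7 nodes with single edges (A_7). One simple-root ordering that puts it in standard form is (alpha_2, alpha_3, alpha_7, alpha_6, alpha_1, alpha_5, alpha_4). So the algebra is type A_7, i.e. sl(8).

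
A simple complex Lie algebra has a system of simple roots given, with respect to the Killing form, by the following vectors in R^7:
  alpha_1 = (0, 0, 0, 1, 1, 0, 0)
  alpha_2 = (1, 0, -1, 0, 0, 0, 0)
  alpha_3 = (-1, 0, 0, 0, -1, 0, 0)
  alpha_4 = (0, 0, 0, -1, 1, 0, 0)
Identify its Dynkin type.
D_4

Compute the Cartan integers a_ij = 2(alpha_i, alpha_j)/(alpha_j, alpha_j); the resulting 4x4 Cartan matrix is
[[2, 0, -1, 0], [0, 2, -1, 0], [-1, -1, 2, -1], [0, 0, -1, 2]].
All simple roots have the same length, so the diagram is simply laced. The associated Dynkin diagram is a chain of 2 nodes with a fork of two nodes at one end (D_4), so the type is D_4 (the algebra so(8)).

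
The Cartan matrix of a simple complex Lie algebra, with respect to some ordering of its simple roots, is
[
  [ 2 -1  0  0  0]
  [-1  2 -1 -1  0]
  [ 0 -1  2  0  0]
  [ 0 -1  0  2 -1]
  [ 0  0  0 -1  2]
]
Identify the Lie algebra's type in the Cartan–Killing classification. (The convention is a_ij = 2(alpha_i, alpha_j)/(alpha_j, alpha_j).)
D_5 (so(10))

The matrix has rank 5 with 2's on the diagonal. Reading the off-diagonal entries as Dynkin edges (a single edge where a_ij = a_ji = -1; a double or triple edge where a_ij * a_ji = 2 or 3), the diagram is a chain of 3 nodes with a fork of two nodes at one end (D_5). One simple-root ordering that puts it in standard form is (alpha_5, alpha_4, alpha_2, alpha_3, alpha_1). So the algebra is type D_5, i.e. so(10).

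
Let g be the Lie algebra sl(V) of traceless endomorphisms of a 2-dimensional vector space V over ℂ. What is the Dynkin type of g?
This is sl(2), which has dimension 2^2 - 1 = 3 and rank 2 - 1 = 1 (a Cartan subalgebra is the diagonal traceless matrices). In the classification of classical Lie algebras, the special linear algebra sl(n+1) has type A_n; here n = 1, so the Dynkin diagram is a chain of 1 nodes with single edges (A_1). Hence the type is A_1.

A1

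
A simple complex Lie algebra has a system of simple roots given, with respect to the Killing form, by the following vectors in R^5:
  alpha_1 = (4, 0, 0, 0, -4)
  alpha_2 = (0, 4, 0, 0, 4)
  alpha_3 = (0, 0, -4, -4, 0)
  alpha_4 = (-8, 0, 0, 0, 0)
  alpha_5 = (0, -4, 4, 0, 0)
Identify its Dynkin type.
Compute the Cartan integers a_ij = 2(alpha_i, alpha_j)/(alpha_j, alpha_j); the resulting 5x5 Cartan matrix is
[[2, -1, 0, -1, 0], [-1, 2, 0, 0, -1], [0, 0, 2, 0, -1], [-2, 0, 0, 2, 0], [0, -1, -1, 0, 2]].
The roots have two lengths (squared-length ratio 2:1); the short ones are alpha_{1,2,3,5}. The associated Dynkin diagram is a chain of 5 nodes with a double edge at one end; the terminal node there is the unique long simple root (C_5), so the type is C_5 (the algebra sp(10)).

C_5 (sp(10))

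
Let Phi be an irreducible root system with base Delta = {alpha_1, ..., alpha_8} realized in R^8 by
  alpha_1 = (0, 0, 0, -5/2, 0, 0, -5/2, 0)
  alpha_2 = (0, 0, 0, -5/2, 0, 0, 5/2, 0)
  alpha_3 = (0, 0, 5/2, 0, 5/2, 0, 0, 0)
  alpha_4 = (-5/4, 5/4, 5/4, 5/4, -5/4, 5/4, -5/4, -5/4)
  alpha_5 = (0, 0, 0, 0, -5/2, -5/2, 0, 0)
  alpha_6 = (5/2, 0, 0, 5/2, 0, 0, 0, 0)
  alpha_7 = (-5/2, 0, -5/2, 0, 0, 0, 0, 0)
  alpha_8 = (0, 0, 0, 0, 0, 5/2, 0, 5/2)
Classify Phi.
E_8

Compute the Cartan integers a_ij = 2(alpha_i, alpha_j)/(alpha_j, alpha_j); the resulting 8x8 Cartan matrix is
[[2, 0, 0, 0, 0, -1, 0, 0], [0, 2, 0, -1, 0, -1, 0, 0], [0, 0, 2, 0, -1, 0, -1, 0], [0, -1, 0, 2, 0, 0, 0, 0], [0, 0, -1, 0, 2, 0, 0, -1], [-1, -1, 0, 0, 0, 2, -1, 0], [0, 0, -1, 0, 0, -1, 2, 0], [0, 0, 0, 0, -1, 0, 0, 2]].
All simple roots have the same length, so the diagram is simply laced. The associated Dynkin diagram is a chain of 7 nodes with one extra node attached to the third node from one end (E_8), so the type is E_8.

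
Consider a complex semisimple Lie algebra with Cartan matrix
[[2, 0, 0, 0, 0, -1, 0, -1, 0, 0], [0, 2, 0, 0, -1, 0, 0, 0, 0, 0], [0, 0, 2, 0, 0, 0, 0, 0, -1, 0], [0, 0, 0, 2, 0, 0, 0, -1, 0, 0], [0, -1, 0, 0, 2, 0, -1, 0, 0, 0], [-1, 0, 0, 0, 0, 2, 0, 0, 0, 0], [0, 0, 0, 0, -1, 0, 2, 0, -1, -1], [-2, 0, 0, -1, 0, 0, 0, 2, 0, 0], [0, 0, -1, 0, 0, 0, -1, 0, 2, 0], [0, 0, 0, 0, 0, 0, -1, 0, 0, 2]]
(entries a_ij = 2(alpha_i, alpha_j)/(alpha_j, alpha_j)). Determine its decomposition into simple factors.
The diagram associated to this matrix has two connected components: the simple roots {alpha_2, alpha_3, alpha_5, alpha_7, alpha_9, alpha_10} form a chain of 5 nodes with one extra node attached to the third node from one end (E_6), and {alpha_1, alpha_4, alpha_6, alpha_8} form a chain of 4 nodes with a double edge between the middle two (F_4). A semisimple Lie algebra decomposes uniquely as the direct sum of simple ideals, one per connected component of its Dynkin diagram, so g ≅ E_6 ⊕ F_4 (dimension 78 + 52 = 130).

E6 + F4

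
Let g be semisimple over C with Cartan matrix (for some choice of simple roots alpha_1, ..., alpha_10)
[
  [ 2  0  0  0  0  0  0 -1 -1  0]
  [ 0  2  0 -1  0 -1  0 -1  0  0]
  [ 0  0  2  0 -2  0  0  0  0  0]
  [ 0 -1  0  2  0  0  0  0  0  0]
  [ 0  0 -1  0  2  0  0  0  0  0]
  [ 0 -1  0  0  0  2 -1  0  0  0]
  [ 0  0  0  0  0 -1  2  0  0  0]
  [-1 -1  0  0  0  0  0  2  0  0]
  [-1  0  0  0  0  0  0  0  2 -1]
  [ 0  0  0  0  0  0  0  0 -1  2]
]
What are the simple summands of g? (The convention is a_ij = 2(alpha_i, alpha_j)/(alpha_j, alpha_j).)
The diagram associated to this matrix has two connected components: the simple roots {alpha_3, alpha_5} form a chain of 2 nodes with a double edge at one end; the terminal node there is the unique short simple root (B_2), and {alpha_1, alpha_2, alpha_4, alpha_6, alpha_7, alpha_8, alpha_9, alpha_10} form a chain of 7 nodes with one extra node attached to the third node from one end (E_8). A semisimple Lie algebra decomposes uniquely as the direct sum of simple ideals, one per connected component of its Dynkin diagram, so g ≅ B_2 ⊕ E_8 (dimension 10 + 248 = 258).

type B_2 + type E_8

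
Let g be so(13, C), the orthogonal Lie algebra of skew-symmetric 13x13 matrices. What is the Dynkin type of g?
This is so(13) with 13 odd, which has dimension 13(13-1)/2 = 78 and rank (13-1)/2 = 6. In the classification of classical Lie algebras, the orthogonal algebra so(2n+1) in an odd number of variables has type B_n; here n = 6, so the Dynkin diagram is a chain of 6 nodes with a double edge at one end; the terminal node there is the unique short simple root (B_6). Hence the type is B_6.

type B_6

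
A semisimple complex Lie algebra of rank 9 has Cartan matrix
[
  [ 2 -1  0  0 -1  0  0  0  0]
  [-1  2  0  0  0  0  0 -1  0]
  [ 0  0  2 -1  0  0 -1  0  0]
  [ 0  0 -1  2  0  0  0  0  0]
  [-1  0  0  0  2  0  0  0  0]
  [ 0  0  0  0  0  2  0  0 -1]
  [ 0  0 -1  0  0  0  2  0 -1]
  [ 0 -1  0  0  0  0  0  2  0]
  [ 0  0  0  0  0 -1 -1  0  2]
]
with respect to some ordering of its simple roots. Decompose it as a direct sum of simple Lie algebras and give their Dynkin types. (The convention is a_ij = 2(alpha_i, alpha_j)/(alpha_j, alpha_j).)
The diagram associated to this matrix has two connected components: the simple roots {alpha_1, alpha_2, alpha_5, alpha_8} form a chain of 4 nodes with single edges (A_4), and {alpha_3, alpha_4, alpha_6, alpha_7, alpha_9} form a chain of 5 nodes with single edges (A_5). A semisimple Lie algebra decomposes uniquely as the direct sum of simple ideals, one per connected component of its Dynkin diagram, so g ≅ A_4 ⊕ A_5 (dimension 24 + 35 = 59).

type A_4 ⊕ type A_5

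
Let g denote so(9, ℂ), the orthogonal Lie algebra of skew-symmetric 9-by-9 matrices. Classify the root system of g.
This is so(9) with 9 odd, which has dimension 9(9-1)/2 = 36 and rank (9-1)/2 = 4. In the classification of classical Lie algebras, the orthogonal algebra so(2n+1) in an odd number of variables has type B_n; here n = 4, so the Dynkin diagram is a chain of 4 nodes with a double edge at one end; the terminal node there is the unique short simple root (B_4). Hence the type is B_4.

type B_4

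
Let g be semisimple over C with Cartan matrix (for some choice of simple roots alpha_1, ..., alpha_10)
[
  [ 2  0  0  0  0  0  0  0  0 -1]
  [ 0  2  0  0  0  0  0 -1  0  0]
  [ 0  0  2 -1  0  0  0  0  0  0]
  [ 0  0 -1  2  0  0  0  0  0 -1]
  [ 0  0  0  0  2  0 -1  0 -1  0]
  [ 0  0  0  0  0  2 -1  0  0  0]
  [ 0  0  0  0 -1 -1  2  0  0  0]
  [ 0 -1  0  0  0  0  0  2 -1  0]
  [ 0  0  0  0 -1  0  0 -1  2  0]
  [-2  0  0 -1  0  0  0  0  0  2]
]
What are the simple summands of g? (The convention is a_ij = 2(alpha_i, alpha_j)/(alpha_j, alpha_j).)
type A_6 + type B_4

The diagram associated to this matrix has two connected components: the simple roots {alpha_2, alpha_5, alpha_6, alpha_7, alpha_8, alpha_9} form a chain of 6 nodes with single edges (A_6), and {alpha_1, alpha_3, alpha_4, alpha_10} form a chain of 4 nodes with a double edge at one end; the terminal node there is the unique short simple root (B_4). A semisimple Lie algebra decomposes uniquely as the direct sum of simple ideals, one per connected component of its Dynkin diagram, so g ≅ A_6 ⊕ B_4 (dimension 48 + 36 = 84).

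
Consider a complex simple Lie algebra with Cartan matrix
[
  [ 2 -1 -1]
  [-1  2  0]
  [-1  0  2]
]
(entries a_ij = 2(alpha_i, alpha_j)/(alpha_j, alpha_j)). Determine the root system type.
A_3

The matrix has rank 3 with 2's on the diagonal. Reading the off-diagonal entries as Dynkin edges (a single edge where a_ij = a_ji = -1; a double or triple edge where a_ij * a_ji = 2 or 3), the diagram is a chain of 3 nodes with single edges (A_3). One simple-root ordering that puts it in standard form is (alpha_2, alpha_1, alpha_3). So the algebra is type A_3, i.e. sl(4).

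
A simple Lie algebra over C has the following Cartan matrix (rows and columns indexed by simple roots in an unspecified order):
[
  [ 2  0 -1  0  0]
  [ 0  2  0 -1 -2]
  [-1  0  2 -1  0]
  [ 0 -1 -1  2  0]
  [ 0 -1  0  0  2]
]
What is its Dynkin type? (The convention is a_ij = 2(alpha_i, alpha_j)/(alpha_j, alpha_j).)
type B_5

The matrix has rank 5 with 2's on the diagonal. Reading the off-diagonal entries as Dynkin edges (a single edge where a_ij = a_ji = -1; a double or triple edge where a_ij * a_ji = 2 or 3), the diagram is a chain of 5 nodes with a double edge at one end; the terminal node there is the unique short simple root (B_5). One simple-root ordering that puts it in standard form is (alpha_1, alpha_3, alpha_4, alpha_2, alpha_5). So the algebra is type B_5, i.e. so(11).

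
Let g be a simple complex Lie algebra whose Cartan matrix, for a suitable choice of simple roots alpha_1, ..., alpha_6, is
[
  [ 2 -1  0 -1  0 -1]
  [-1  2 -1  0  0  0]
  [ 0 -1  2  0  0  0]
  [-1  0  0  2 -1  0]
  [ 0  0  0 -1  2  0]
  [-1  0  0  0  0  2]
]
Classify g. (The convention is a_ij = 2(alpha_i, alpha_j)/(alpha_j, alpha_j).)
E6

The matrix has rank 6 with 2's on the diagonal. Reading the off-diagonal entries as Dynkin edges (a single edge where a_ij = a_ji = -1; a double or triple edge where a_ij * a_ji = 2 or 3), the diagram is a chain of 5 nodes with one extra node attached to the third node from one end (E_6). One simple-root ordering that puts it in standard form is (alpha_3, alpha_6, alpha_2, alpha_1, alpha_4, alpha_5). So the algebra is type E_6.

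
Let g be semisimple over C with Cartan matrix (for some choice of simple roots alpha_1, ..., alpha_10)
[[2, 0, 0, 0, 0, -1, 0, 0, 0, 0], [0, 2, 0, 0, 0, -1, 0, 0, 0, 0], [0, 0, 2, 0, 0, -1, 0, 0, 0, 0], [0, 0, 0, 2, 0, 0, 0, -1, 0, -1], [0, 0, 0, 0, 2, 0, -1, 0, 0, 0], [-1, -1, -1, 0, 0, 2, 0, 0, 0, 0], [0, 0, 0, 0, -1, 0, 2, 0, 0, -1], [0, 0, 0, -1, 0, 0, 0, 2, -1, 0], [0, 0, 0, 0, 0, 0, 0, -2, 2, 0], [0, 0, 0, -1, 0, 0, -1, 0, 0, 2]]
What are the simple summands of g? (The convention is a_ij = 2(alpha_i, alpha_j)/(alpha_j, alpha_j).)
The diagram associated to this matrix has two connected components: the simple roots {alpha_4, alpha_5, alpha_7, alpha_8, alpha_9, alpha_10} form a chain of 6 nodes with a double edge at one end; the terminal node there is the unique long simple root (C_6), and {alpha_1, alpha_2, alpha_3, alpha_6} form a chain of 2 nodes with a fork of two nodes at one end (D_4). A semisimple Lie algebra decomposes uniquely as the direct sum of simple ideals, one per connected component of its Dynkin diagram, so g ≅ C_6 ⊕ D_4 (dimension 78 + 28 = 106).

C_6 (sp(12)) ⊕ D_4 (so(8))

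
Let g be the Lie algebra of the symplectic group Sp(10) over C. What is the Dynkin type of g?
This is sp(10), which has dimension 10(10+1)/2 = 55 and rank 10/2 = 5. In the classification of classical Lie algebras, the symplectic algebra sp(2n) has type C_n; here n = 5, so the Dynkin diagram is a chain of 5 nodes with a double edge at one end; the terminal node there is the unique long simple root (C_5). Hence the type is C_5.

C5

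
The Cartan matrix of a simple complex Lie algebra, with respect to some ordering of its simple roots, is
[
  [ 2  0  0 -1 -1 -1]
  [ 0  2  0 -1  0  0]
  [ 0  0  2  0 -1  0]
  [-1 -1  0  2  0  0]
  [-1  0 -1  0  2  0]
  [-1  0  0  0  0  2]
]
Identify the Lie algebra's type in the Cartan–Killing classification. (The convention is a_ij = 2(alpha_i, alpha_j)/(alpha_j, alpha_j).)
type E_6

The matrix has rank 6 with 2's on the diagonal. Reading the off-diagonal entries as Dynkin edges (a single edge where a_ij = a_ji = -1; a double or triple edge where a_ij * a_ji = 2 or 3), the diagram is a chain of 5 nodes with one extra node attached to the third node from one end (E_6). One simple-root ordering that puts it in standard form is (alpha_3, alpha_6, alpha_5, alpha_1, alpha_4, alpha_2). So the algebra is type E_6.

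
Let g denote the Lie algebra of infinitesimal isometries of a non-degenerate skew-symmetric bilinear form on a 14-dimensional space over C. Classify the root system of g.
C_7

This is sp(14), which has dimension 14(14+1)/2 = 105 and rank 14/2 = 7. In the classification of classical Lie algebras, the symplectic algebra sp(2n) has type C_n; here n = 7, so the Dynkin diagram is a chain of 7 nodes with a double edge at one end; the terminal node there is the unique long simple root (C_7). Hence the type is C_7.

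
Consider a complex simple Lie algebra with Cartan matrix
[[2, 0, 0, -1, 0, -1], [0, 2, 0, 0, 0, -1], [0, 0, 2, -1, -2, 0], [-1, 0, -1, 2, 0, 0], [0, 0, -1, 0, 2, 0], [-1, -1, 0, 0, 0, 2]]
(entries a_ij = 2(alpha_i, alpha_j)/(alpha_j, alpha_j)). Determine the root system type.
The matrix has rank 6 with 2's on the diagonal. Reading the off-diagonal entries as Dynkin edges (a single edge where a_ij = a_ji = -1; a double or triple edge where a_ij * a_ji = 2 or 3), the diagram is a chain of 6 nodes with a double edge at one end; the terminal node there is the unique short simple root (B_6). One simple-root ordering that puts it in standard form is (alpha_2, alpha_6, alpha_1, alpha_4, alpha_3, alpha_5). So the algebra is type B_6, i.e. so(13).

type B_6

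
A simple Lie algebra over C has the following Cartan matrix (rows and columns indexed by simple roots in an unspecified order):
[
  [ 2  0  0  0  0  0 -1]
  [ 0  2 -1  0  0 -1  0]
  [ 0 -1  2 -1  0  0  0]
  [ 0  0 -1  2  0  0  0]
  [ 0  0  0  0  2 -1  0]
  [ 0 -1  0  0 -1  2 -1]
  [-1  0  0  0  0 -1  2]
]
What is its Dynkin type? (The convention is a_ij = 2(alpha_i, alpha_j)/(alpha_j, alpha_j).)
type E_7

The matrix has rank 7 with 2's on the diagonal. Reading the off-diagonal entries as Dynkin edges (a single edge where a_ij = a_ji = -1; a double or triple edge where a_ij * a_ji = 2 or 3), the diagram is a chain of 6 nodes with one extra node attached to the third node from one end (E_7). One simple-root ordering that puts it in standard form is (alpha_1, alpha_5, alpha_7, alpha_6, alpha_2, alpha_3, alpha_4). So the algebra is type E_7.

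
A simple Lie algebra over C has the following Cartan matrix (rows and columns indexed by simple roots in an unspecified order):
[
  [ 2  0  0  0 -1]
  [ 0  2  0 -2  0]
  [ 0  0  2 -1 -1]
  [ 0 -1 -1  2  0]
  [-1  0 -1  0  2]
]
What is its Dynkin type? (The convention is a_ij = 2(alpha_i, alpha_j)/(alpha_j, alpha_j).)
The matrix has rank 5 with 2's on the diagonal. Reading the off-diagonal entries as Dynkin edges (a single edge where a_ij = a_ji = -1; a double or triple edge where a_ij * a_ji = 2 or 3), the diagram is a chain of 5 nodes with a double edge at one end; the terminal node there is the unique long simple root (C_5). One simple-root ordering that puts it in standard form is (alpha_1, alpha_5, alpha_3, alpha_4, alpha_2). So the algebra is type C_5, i.e. sp(10).

C_5 (sp(10))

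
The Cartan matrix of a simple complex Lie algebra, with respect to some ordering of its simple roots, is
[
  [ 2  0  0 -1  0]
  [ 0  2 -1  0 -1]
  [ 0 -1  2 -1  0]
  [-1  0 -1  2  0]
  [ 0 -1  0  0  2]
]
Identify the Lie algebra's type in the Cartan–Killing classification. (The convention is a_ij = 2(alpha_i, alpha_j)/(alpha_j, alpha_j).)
A_5

The matrix has rank 5 with 2's on the diagonal. Reading the off-diagonal entries as Dynkin edges (a single edge where a_ij = a_ji = -1; a double or triple edge where a_ij * a_ji = 2 or 3), the diagram is a chain of 5 nodes with single edges (A_5). One simple-root ordering that puts it in standard form is (alpha_5, alpha_2, alpha_3, alpha_4, alpha_1). So the algebra is type A_5, i.e. sl(6).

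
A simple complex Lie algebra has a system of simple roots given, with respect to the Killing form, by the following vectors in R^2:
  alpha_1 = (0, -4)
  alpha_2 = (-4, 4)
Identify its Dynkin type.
Compute the Cartan integers a_ij = 2(alpha_i, alpha_j)/(alpha_j, alpha_j); the resulting 2x2 Cartan matrix is
[[2, -1], [-2, 2]].
The roots have two lengths (squared-length ratio 2:1); the short ones are alpha_{1}. The associated Dynkin diagram is a chain of 2 nodes with a double edge at one end; the terminal node there is the unique short simple root (B_2), so the type is B_2 (the algebra so(5)).

B_2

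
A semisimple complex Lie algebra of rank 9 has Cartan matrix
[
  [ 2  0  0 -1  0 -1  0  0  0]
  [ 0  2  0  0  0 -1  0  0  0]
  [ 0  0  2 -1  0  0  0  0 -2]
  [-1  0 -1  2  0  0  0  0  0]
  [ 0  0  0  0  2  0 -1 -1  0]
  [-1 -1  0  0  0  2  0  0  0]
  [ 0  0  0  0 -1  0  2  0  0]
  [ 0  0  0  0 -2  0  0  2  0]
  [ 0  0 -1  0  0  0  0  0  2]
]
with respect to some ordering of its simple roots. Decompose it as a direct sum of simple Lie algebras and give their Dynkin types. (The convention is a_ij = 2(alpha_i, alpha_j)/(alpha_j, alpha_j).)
type B_6 ⊕ type C_3

The diagram associated to this matrix has two connected components: the simple roots {alpha_1, alpha_2, alpha_3, alpha_4, alpha_6, alpha_9} form a chain of 6 nodes with a double edge at one end; the terminal node there is the unique short simple root (B_6), and {alpha_5, alpha_7, alpha_8} form a chain of 3 nodes with a double edge at one end; the terminal node there is the unique long simple root (C_3). A semisimple Lie algebra decomposes uniquely as the direct sum of simple ideals, one per connected component of its Dynkin diagram, so g ≅ B_6 ⊕ C_3 (dimension 78 + 21 = 99).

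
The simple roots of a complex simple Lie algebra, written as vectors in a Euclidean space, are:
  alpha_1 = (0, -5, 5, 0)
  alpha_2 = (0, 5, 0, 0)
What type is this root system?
B_2

Compute the Cartan integers a_ij = 2(alpha_i, alpha_j)/(alpha_j, alpha_j); the resulting 2x2 Cartan matrix is
[[2, -2], [-1, 2]].
The roots have two lengths (squared-length ratio 2:1); the short ones are alpha_{2}. The associated Dynkin diagram is a chain of 2 nodes with a double edge at one end; the terminal node there is the unique short simple root (B_2), so the type is B_2 (the algebra so(5)).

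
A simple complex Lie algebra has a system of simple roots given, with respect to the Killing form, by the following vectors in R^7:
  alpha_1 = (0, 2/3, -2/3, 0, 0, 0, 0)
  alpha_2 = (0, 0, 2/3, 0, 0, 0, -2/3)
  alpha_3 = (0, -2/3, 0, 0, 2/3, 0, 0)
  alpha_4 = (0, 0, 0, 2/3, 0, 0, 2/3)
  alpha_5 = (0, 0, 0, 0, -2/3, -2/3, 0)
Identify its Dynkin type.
Compute the Cartan integers a_ij = 2(alpha_i, alpha_j)/(alpha_j, alpha_j); the resulting 5x5 Cartan matrix is
[[2, -1, -1, 0, 0], [-1, 2, 0, -1, 0], [-1, 0, 2, 0, -1], [0, -1, 0, 2, 0], [0, 0, -1, 0, 2]].
All simple roots have the same length, so the diagram is simply laced. The associated Dynkin diagram is a chain of 5 nodes with single edges (A_5), so the type is A_5 (the algebra sl(6)).

type A_5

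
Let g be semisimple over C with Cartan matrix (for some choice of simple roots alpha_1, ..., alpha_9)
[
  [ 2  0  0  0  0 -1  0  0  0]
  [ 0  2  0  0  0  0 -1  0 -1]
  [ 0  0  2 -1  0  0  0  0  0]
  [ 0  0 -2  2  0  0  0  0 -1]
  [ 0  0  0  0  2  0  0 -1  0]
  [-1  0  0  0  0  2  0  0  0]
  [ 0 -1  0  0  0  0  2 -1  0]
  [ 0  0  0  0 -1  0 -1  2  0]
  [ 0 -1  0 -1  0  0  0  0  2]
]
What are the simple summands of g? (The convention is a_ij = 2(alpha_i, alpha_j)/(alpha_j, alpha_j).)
The diagram associated to this matrix has two connected components: the simple roots {alpha_1, alpha_6} form a chain of 2 nodes with single edges (A_2), and {alpha_2, alpha_3, alpha_4, alpha_5, alpha_7, alpha_8, alpha_9} form a chain of 7 nodes with a double edge at one end; the terminal node there is the unique short simple root (B_7). A semisimple Lie algebra decomposes uniquely as the direct sum of simple ideals, one per connected component of its Dynkin diagram, so g ≅ A_2 ⊕ B_7 (dimension 8 + 105 = 113).

A_2 (sl(3)) ⊕ B_7 (so(15))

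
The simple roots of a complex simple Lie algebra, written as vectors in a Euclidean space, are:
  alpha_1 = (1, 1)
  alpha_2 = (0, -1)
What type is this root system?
B_2

Compute the Cartan integers a_ij = 2(alpha_i, alpha_j)/(alpha_j, alpha_j); the resulting 2x2 Cartan matrix is
[[2, -2], [-1, 2]].
The roots have two lengths (squared-length ratio 2:1); the short ones are alpha_{2}. The associated Dynkin diagram is a chain of 2 nodes with a double edge at one end; the terminal node there is the unique short simple root (B_2), so the type is B_2 (the algebra so(5)).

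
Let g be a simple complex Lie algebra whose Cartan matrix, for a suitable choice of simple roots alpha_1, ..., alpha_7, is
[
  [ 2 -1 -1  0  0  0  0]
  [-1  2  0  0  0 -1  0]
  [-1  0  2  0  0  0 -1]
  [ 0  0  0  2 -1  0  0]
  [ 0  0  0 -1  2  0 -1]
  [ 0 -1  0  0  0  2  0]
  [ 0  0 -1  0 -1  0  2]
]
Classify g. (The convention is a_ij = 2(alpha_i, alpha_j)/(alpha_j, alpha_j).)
The matrix has rank 7 with 2's on the diagonal. Reading the off-diagonal entries as Dynkin edges (a single edge where a_ij = a_ji = -1; a double or triple edge where a_ij * a_ji = 2 or 3), the diagram is a chain of 7 nodes with single edges (A_7). One simple-root ordering that puts it in standard form is (alpha_4, alpha_5, alpha_7, alpha_3, alpha_1, alpha_2, alpha_6). So the algebra is type A_7, i.e. sl(8).

A_7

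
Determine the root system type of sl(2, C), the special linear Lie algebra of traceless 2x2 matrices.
type A_1

This is sl(2), which has dimension 2^2 - 1 = 3 and rank 2 - 1 = 1 (a Cartan subalgebra is the diagonal traceless matrices). In the classification of classical Lie algebras, the special linear algebra sl(n+1) has type A_n; here n = 1, so the Dynkin diagram is a chain of 1 nodes with single edges (A_1). Hence the type is A_1.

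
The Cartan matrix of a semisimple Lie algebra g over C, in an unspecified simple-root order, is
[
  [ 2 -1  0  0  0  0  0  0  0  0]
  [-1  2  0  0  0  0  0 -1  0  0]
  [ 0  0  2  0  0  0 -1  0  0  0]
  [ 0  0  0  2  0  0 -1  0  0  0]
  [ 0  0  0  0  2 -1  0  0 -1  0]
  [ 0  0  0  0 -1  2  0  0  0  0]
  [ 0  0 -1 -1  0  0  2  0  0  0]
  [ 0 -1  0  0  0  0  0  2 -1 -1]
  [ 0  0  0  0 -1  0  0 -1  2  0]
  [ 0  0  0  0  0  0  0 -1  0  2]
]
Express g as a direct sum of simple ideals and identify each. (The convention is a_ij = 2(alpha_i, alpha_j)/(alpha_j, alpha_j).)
A_3 + E_7

The diagram associated to this matrix has two connected components: the simple roots {alpha_3, alpha_4, alpha_7} form a chain of 3 nodes with single edges (A_3), and {alpha_1, alpha_2, alpha_5, alpha_6, alpha_8, alpha_9, alpha_10} form a chain of 6 nodes with one extra node attached to the third node from one end (E_7). A semisimple Lie algebra decomposes uniquely as the direct sum of simple ideals, one per connected component of its Dynkin diagram, so g ≅ A_3 ⊕ E_7 (dimension 15 + 133 = 148).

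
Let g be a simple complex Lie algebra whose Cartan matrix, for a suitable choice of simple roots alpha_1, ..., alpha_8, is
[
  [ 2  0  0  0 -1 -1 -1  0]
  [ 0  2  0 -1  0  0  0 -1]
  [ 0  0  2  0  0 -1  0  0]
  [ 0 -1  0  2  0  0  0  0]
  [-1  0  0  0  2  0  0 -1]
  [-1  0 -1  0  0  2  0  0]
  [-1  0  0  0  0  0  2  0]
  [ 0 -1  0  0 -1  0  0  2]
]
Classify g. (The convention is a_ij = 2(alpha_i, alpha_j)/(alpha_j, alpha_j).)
type E_8

The matrix has rank 8 with 2's on the diagonal. Reading the off-diagonal entries as Dynkin edges (a single edge where a_ij = a_ji = -1; a double or triple edge where a_ij * a_ji = 2 or 3), the diagram is a chain of 7 nodes with one extra node attached to the third node from one end (E_8). One simple-root ordering that puts it in standard form is (alpha_3, alpha_7, alpha_6, alpha_1, alpha_5, alpha_8, alpha_2, alpha_4). So the algebra is type E_8.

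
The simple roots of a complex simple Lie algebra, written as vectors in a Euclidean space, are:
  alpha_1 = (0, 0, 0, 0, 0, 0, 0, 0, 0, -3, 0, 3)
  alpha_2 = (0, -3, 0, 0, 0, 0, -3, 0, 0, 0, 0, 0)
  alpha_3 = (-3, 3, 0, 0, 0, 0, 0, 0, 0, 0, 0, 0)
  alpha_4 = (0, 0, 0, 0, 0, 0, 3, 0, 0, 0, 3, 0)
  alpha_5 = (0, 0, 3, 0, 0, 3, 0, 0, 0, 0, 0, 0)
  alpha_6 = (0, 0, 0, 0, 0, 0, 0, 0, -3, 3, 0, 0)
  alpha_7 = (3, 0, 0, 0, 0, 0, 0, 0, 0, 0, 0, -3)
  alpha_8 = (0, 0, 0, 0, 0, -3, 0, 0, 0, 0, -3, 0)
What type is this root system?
Compute the Cartan integers a_ij = 2(alpha_i, alpha_j)/(alpha_j, alpha_j); the resulting 8x8 Cartan matrix is
[[2, 0, 0, 0, 0, -1, -1, 0], [0, 2, -1, -1, 0, 0, 0, 0], [0, -1, 2, 0, 0, 0, -1, 0], [0, -1, 0, 2, 0, 0, 0, -1], [0, 0, 0, 0, 2, 0, 0, -1], [-1, 0, 0, 0, 0, 2, 0, 0], [-1, 0, -1, 0, 0, 0, 2, 0], [0, 0, 0, -1, -1, 0, 0, 2]].
All simple roots have the same length, so the diagram is simply laced. The associated Dynkin diagram is a chain of 8 nodes with single edges (A_8), so the type is A_8 (the algebra sl(9)).

A_8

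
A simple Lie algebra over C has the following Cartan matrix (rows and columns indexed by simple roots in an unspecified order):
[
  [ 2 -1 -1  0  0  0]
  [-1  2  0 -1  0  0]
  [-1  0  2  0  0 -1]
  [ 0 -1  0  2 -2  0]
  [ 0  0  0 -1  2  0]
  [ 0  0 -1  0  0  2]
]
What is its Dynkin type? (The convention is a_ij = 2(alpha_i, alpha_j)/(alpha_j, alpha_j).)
The matrix has rank 6 with 2's on the diagonal. Reading the off-diagonal entries as Dynkin edges (a single edge where a_ij = a_ji = -1; a double or triple edge where a_ij * a_ji = 2 or 3), the diagram is a chain of 6 nodes with a double edge at one end; the terminal node there is the unique short simple root (B_6). One simple-root ordering that puts it in standard form is (alpha_6, alpha_3, alpha_1, alpha_2, alpha_4, alpha_5). So the algebra is type B_6, i.e. so(13).

B6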